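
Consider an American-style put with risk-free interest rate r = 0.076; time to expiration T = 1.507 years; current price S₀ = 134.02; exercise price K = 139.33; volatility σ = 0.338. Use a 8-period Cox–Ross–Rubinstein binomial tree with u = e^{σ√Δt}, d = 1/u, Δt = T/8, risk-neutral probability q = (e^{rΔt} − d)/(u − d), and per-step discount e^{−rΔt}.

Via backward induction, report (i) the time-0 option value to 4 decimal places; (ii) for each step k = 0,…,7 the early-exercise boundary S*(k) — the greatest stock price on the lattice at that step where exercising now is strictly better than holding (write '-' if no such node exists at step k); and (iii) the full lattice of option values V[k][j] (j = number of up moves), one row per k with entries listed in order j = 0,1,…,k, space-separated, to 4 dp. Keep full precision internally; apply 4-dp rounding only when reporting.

price = 18.9937
boundary = - - 99.9420 86.3053 99.9420 86.3053 99.9420 115.7334
tree:
18.9937
27.7976 11.1492
39.3880 17.5488 5.3722
53.0247 26.7875 9.2498 1.8328
64.8008 39.3880 15.5489 3.5149 0.2835
74.9700 53.0247 25.3144 6.6922 0.5898 0.0000
83.7517 64.8008 39.3880 12.6323 1.2270 0.0000 0.0000
91.3352 74.9700 53.0247 23.5966 2.5526 0.0000 0.0000 0.0000
97.8839 83.7517 64.8008 39.3880 5.3100 0.0000 0.0000 0.0000 0.0000

params: Δt=0.18837 u=1.15801 d=0.86355 q=0.51236 e^(-rΔt)=0.98579
t_8 payoffs: 97.8839 83.7517 64.8008 39.3880 5.3100 0.0000 0.0000 0.0000 0.0000
t_7: node(7,0) S=47.9948 payoff=91.3352 vs cont=89.3547 → 91.3352 [stop]  node(7,1) S=64.3600 payoff=74.9700 vs cont=72.9895 → 74.9700 [stop]  node(7,2) S=86.3053 payoff=53.0247 vs cont=51.0442 → 53.0247 [stop]  node(7,3) S=115.7334 payoff=23.5966 vs cont=21.6160 → 23.5966 [stop]  node(7,4) S=155.1959 payoff=0.0000 vs cont=2.5526 → 2.5526 [wait]  node(7,5) S=208.1143 payoff=0.0000 vs cont=0.0000 → 0.0000 [wait]  node(7,6) S=279.0765 payoff=0.0000 vs cont=0.0000 → 0.0000 [wait]  node(7,7) S=374.2353 payoff=0.0000 vs cont=0.0000 → 0.0000 [wait]  ⇒ S*(7)=115.7334
t_6: node(6,0) S=55.5783 payoff=83.7517 vs cont=81.7712 → 83.7517 [stop]  node(6,1) S=74.5292 payoff=64.8008 vs cont=62.8203 → 64.8008 [stop]  node(6,2) S=99.9420 payoff=39.3880 vs cont=37.4075 → 39.3880 [stop]  node(6,3) S=134.0200 payoff=5.3100 vs cont=12.6323 → 12.6323 [wait]  node(6,4) S=179.7178 payoff=0.0000 vs cont=1.2270 → 1.2270 [wait]  node(6,5) S=240.9975 payoff=0.0000 vs cont=0.0000 → 0.0000 [wait]  node(6,6) S=323.1722 payoff=0.0000 vs cont=0.0000 → 0.0000 [wait]  ⇒ S*(6)=99.9420
t_5: node(5,0) S=64.3600 payoff=74.9700 vs cont=72.9895 → 74.9700 [stop]  node(5,1) S=86.3053 payoff=53.0247 vs cont=51.0442 → 53.0247 [stop]  node(5,2) S=115.7334 payoff=23.5966 vs cont=25.3144 → 25.3144 [wait]  node(5,3) S=155.1959 payoff=0.0000 vs cont=6.6922 → 6.6922 [wait]  node(5,4) S=208.1143 payoff=0.0000 vs cont=0.5898 → 0.5898 [wait]  node(5,5) S=279.0765 payoff=0.0000 vs cont=0.0000 → 0.0000 [wait]  ⇒ S*(5)=86.3053
t_4: node(4,0) S=74.5292 payoff=64.8008 vs cont=62.8203 → 64.8008 [stop]  node(4,1) S=99.9420 payoff=39.3880 vs cont=38.2751 → 39.3880 [stop]  node(4,2) S=134.0200 payoff=5.3100 vs cont=15.5489 → 15.5489 [wait]  node(4,3) S=179.7178 payoff=0.0000 vs cont=3.5149 → 3.5149 [wait]  node(4,4) S=240.9975 payoff=0.0000 vs cont=0.2835 → 0.2835 [wait]  ⇒ S*(4)=99.9420
t_3: node(3,0) S=86.3053 payoff=53.0247 vs cont=51.0442 → 53.0247 [stop]  node(3,1) S=115.7334 payoff=23.5966 vs cont=26.7875 → 26.7875 [wait]  node(3,2) S=155.1959 payoff=0.0000 vs cont=9.2498 → 9.2498 [wait]  node(3,3) S=208.1143 payoff=0.0000 vs cont=1.8328 → 1.8328 [wait]  ⇒ S*(3)=86.3053
t_2: node(2,0) S=99.9420 payoff=39.3880 vs cont=39.0191 → 39.3880 [stop]  node(2,1) S=134.0200 payoff=5.3100 vs cont=17.5488 → 17.5488 [wait]  node(2,2) S=179.7178 payoff=0.0000 vs cont=5.3722 → 5.3722 [wait]  ⇒ S*(2)=99.9420
t_1: node(1,0) S=115.7334 payoff=23.5966 vs cont=27.7976 → 27.7976 [wait]  node(1,1) S=155.1959 payoff=0.0000 vs cont=11.1492 → 11.1492 [wait]  ⇒ S*(1)=-
t_0: node(0,0) S=134.0200 payoff=5.3100 vs cont=18.9937 → 18.9937 [wait]  ⇒ S*(0)=-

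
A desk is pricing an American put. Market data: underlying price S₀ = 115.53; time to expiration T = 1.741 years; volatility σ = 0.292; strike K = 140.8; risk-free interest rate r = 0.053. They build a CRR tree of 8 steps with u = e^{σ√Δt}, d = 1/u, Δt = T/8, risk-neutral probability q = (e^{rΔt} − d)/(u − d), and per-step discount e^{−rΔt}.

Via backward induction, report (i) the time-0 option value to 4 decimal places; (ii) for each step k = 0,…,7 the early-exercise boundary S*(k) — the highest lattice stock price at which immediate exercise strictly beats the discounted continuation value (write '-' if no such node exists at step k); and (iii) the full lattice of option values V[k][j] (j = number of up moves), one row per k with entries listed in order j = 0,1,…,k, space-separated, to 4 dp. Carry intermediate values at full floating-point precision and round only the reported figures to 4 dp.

Δt=0.21763  u=1.14593  d=0.87265  q=0.50845  discount=0.98853
step 8 (expiry): payoffs max(K−S,0) = 101.9472 89.7800 73.8025 52.8215 25.2700 0.0000 0.0000 0.0000 0.0000
step 7: (k=7,j=0): S=44.5227, (K−S)⁺=96.2773, hold=94.6627 ⇒ V=96.2773 exercise | (k=7,j=1): S=58.4654, (K−S)⁺=82.3346, hold=80.7199 ⇒ V=82.3346 exercise | (k=7,j=2): S=76.7746, (K−S)⁺=64.0254, hold=62.4107 ⇒ V=64.0254 exercise | (k=7,j=3): S=100.8174, (K−S)⁺=39.9826, hold=38.3679 ⇒ V=39.9826 exercise | (k=7,j=4): S=132.3896, (K−S)⁺=8.4104, hold=12.2791 ⇒ V=12.2791 continue | (k=7,j=5): S=173.8489, (K−S)⁺=0.0000, hold=0.0000 ⇒ V=0.0000 continue | (k=7,j=6): S=228.2918, (K−S)⁺=0.0000, hold=0.0000 ⇒ V=0.0000 continue | (k=7,j=7): S=299.7840, (K−S)⁺=0.0000, hold=0.0000 ⇒ V=0.0000 continue  boundary S*=100.8174
step 6: (k=6,j=0): S=51.0200, (K−S)⁺=89.7800, hold=88.1654 ⇒ V=89.7800 exercise | (k=6,j=1): S=66.9975, (K−S)⁺=73.8025, hold=72.1879 ⇒ V=73.8025 exercise | (k=6,j=2): S=87.9785, (K−S)⁺=52.8215, hold=51.2068 ⇒ V=52.8215 exercise | (k=6,j=3): S=115.5300, (K−S)⁺=25.2700, hold=25.5998 ⇒ V=25.5998 continue | (k=6,j=4): S=151.7096, (K−S)⁺=0.0000, hold=5.9666 ⇒ V=5.9666 continue | (k=6,j=5): S=199.2192, (K−S)⁺=0.0000, hold=0.0000 ⇒ V=0.0000 continue | (k=6,j=6): S=261.6070, (K−S)⁺=0.0000, hold=0.0000 ⇒ V=0.0000 continue  boundary S*=87.9785
step 5: (k=5,j=0): S=58.4654, (K−S)⁺=82.3346, hold=80.7199 ⇒ V=82.3346 exercise | (k=5,j=1): S=76.7746, (K−S)⁺=64.0254, hold=62.4107 ⇒ V=64.0254 exercise | (k=5,j=2): S=100.8174, (K−S)⁺=39.9826, hold=38.5336 ⇒ V=39.9826 exercise | (k=5,j=3): S=132.3896, (K−S)⁺=8.4104, hold=15.4382 ⇒ V=15.4382 continue | (k=5,j=4): S=173.8489, (K−S)⁺=0.0000, hold=2.8992 ⇒ V=2.8992 continue | (k=5,j=5): S=228.2918, (K−S)⁺=0.0000, hold=0.0000 ⇒ V=0.0000 continue  boundary S*=100.8174
step 4: (k=4,j=0): S=66.9975, (K−S)⁺=73.8025, hold=72.1879 ⇒ V=73.8025 exercise | (k=4,j=1): S=87.9785, (K−S)⁺=52.8215, hold=51.2068 ⇒ V=52.8215 exercise | (k=4,j=2): S=115.5300, (K−S)⁺=25.2700, hold=27.1876 ⇒ V=27.1876 continue | (k=4,j=3): S=151.7096, (K−S)⁺=0.0000, hold=8.9589 ⇒ V=8.9589 continue | (k=4,j=4): S=199.2192, (K−S)⁺=0.0000, hold=1.4088 ⇒ V=1.4088 continue  boundary S*=87.9785
step 3: (k=3,j=0): S=76.7746, (K−S)⁺=64.0254, hold=62.4107 ⇒ V=64.0254 exercise | (k=3,j=1): S=100.8174, (K−S)⁺=39.9826, hold=39.3317 ⇒ V=39.9826 exercise | (k=3,j=2): S=132.3896, (K−S)⁺=8.4104, hold=17.7138 ⇒ V=17.7138 continue | (k=3,j=3): S=173.8489, (K−S)⁺=0.0000, hold=5.0613 ⇒ V=5.0613 continue  boundary S*=100.8174
step 2: (k=2,j=0): S=87.9785, (K−S)⁺=52.8215, hold=51.2068 ⇒ V=52.8215 exercise | (k=2,j=1): S=115.5300, (K−S)⁺=25.2700, hold=28.3314 ⇒ V=28.3314 continue | (k=2,j=2): S=151.7096, (K−S)⁺=0.0000, hold=11.1513 ⇒ V=11.1513 continue  boundary S*=87.9785
step 1: (k=1,j=0): S=100.8174, (K−S)⁺=39.9826, hold=39.9066 ⇒ V=39.9826 exercise | (k=1,j=1): S=132.3896, (K−S)⁺=8.4104, hold=19.3714 ⇒ V=19.3714 continue  boundary S*=100.8174
step 0: (k=0,j=0): S=115.5300, (K−S)⁺=25.2700, hold=29.1645 ⇒ V=29.1645 continue  boundary S*=-

price = 29.1645
boundary = - 100.8174 87.9785 100.8174 87.9785 100.8174 87.9785 100.8174
tree:
29.1645
39.9826 19.3714
52.8215 28.3314 11.1513
64.0254 39.9826 17.7138 5.0613
73.8025 52.8215 27.1876 8.9589 1.4088
82.3346 64.0254 39.9826 15.4382 2.8992 0.0000
89.7800 73.8025 52.8215 25.5998 5.9666 0.0000 0.0000
96.2773 82.3346 64.0254 39.9826 12.2791 0.0000 0.0000 0.0000
101.9472 89.7800 73.8025 52.8215 25.2700 0.0000 0.0000 0.0000 0.0000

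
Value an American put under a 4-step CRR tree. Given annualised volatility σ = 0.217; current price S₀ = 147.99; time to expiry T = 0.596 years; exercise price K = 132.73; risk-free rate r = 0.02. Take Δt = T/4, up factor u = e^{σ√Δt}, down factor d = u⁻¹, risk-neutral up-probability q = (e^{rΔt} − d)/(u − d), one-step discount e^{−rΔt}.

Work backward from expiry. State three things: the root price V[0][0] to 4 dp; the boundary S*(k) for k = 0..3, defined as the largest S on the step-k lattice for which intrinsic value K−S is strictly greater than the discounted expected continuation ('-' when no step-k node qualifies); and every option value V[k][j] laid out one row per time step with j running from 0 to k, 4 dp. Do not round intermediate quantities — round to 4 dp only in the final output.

price = 3.6442
boundary = - - - 115.1062
tree:
3.6442
6.3214 0.9552
10.7211 1.9041 0.0000
17.6238 3.7958 0.0000 0.0000
26.8727 7.5668 0.0000 0.0000 0.0000

Δt=0.14900  u=1.08737  d=0.91965  q=0.49687  discount=0.99702
step 4 (expiry): payoffs max(K−S,0) = 26.8727 7.5668 0.0000 0.0000 0.0000
step 3: (k=3,j=0): S=115.1062, (K−S)⁺=17.6238, hold=17.2288 ⇒ V=17.6238 exercise | (k=3,j=1): S=136.0989, (K−S)⁺=0.0000, hold=3.7958 ⇒ V=3.7958 continue | (k=3,j=2): S=160.9201, (K−S)⁺=0.0000, hold=0.0000 ⇒ V=0.0000 continue | (k=3,j=3): S=190.2681, (K−S)⁺=0.0000, hold=0.0000 ⇒ V=0.0000 continue  boundary S*=115.1062
step 2: (k=2,j=0): S=125.1632, (K−S)⁺=7.5668, hold=10.7211 ⇒ V=10.7211 continue | (k=2,j=1): S=147.9900, (K−S)⁺=0.0000, hold=1.9041 ⇒ V=1.9041 continue | (k=2,j=2): S=174.9799, (K−S)⁺=0.0000, hold=0.0000 ⇒ V=0.0000 continue  boundary S*=-
step 1: (k=1,j=0): S=136.0989, (K−S)⁺=0.0000, hold=6.3214 ⇒ V=6.3214 continue | (k=1,j=1): S=160.9201, (K−S)⁺=0.0000, hold=0.9552 ⇒ V=0.9552 continue  boundary S*=-
step 0: (k=0,j=0): S=147.9900, (K−S)⁺=0.0000, hold=3.6442 ⇒ V=3.6442 continue  boundary S*=-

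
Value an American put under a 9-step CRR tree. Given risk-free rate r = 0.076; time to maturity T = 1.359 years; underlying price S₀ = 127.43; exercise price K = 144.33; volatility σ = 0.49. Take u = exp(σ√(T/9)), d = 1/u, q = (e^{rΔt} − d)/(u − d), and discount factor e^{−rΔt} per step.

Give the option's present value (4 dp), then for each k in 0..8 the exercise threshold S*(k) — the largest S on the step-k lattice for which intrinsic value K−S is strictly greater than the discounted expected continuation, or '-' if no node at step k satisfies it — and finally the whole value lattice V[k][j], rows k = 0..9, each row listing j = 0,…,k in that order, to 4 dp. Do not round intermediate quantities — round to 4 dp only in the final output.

price = 32.8234
boundary = - - - 71.9768 87.0734 71.9768 87.0734 105.3364 87.0734
tree:
32.8234
44.0745 21.5491
57.4131 30.8318 12.1151
72.3532 42.7730 18.7703 5.2717
84.8324 57.2566 28.2721 9.0349 1.3643
95.1480 72.3532 41.1206 15.1770 2.6677 0.0000
103.6750 84.8324 57.2566 24.8091 5.2161 0.0000 0.0000
110.7237 95.1480 72.3532 38.9936 10.1991 0.0000 0.0000 0.0000
116.5503 103.6750 84.8324 57.2566 19.9424 0.0000 0.0000 0.0000 0.0000
121.3667 110.7237 95.1480 72.3532 38.9936 0.0000 0.0000 0.0000 0.0000 0.0000

Δt=0.15100  u=1.20974  d=0.82662  q=0.48267  discount=0.98859
step 9 (expiry): payoffs max(K−S,0) = 121.3667 110.7237 95.1480 72.3532 38.9936 0.0000 0.0000 0.0000 0.0000 0.0000
step 8: (k=8,j=0): S=27.7797, (K−S)⁺=116.5503, hold=114.9034 ⇒ V=116.5503 exercise | (k=8,j=1): S=40.6550, (K−S)⁺=103.6750, hold=102.0282 ⇒ V=103.6750 exercise | (k=8,j=2): S=59.4976, (K−S)⁺=84.8324, hold=83.1855 ⇒ V=84.8324 exercise | (k=8,j=3): S=87.0734, (K−S)⁺=57.2566, hold=55.6097 ⇒ V=57.2566 exercise | (k=8,j=4): S=127.4300, (K−S)⁺=16.9000, hold=19.9424 ⇒ V=19.9424 continue | (k=8,j=5): S=186.4909, (K−S)⁺=0.0000, hold=0.0000 ⇒ V=0.0000 continue | (k=8,j=6): S=272.9253, (K−S)⁺=0.0000, hold=0.0000 ⇒ V=0.0000 continue | (k=8,j=7): S=399.4200, (K−S)⁺=0.0000, hold=0.0000 ⇒ V=0.0000 continue | (k=8,j=8): S=584.5422, (K−S)⁺=0.0000, hold=0.0000 ⇒ V=0.0000 continue  boundary S*=87.0734
step 7: (k=7,j=0): S=33.6063, (K−S)⁺=110.7237, hold=109.0769 ⇒ V=110.7237 exercise | (k=7,j=1): S=49.1820, (K−S)⁺=95.1480, hold=93.5011 ⇒ V=95.1480 exercise | (k=7,j=2): S=71.9768, (K−S)⁺=72.3532, hold=70.7063 ⇒ V=72.3532 exercise | (k=7,j=3): S=105.3364, (K−S)⁺=38.9936, hold=38.7984 ⇒ V=38.9936 exercise | (k=7,j=4): S=154.1575, (K−S)⁺=0.0000, hold=10.1991 ⇒ V=10.1991 continue | (k=7,j=5): S=225.6061, (K−S)⁺=0.0000, hold=0.0000 ⇒ V=0.0000 continue | (k=7,j=6): S=330.1694, (K−S)⁺=0.0000, hold=0.0000 ⇒ V=0.0000 continue | (k=7,j=7): S=483.1955, (K−S)⁺=0.0000, hold=0.0000 ⇒ V=0.0000 continue  boundary S*=105.3364
step 6: (k=6,j=0): S=40.6550, (K−S)⁺=103.6750, hold=102.0282 ⇒ V=103.6750 exercise | (k=6,j=1): S=59.4976, (K−S)⁺=84.8324, hold=83.1855 ⇒ V=84.8324 exercise | (k=6,j=2): S=87.0734, (K−S)⁺=57.2566, hold=55.6097 ⇒ V=57.2566 exercise | (k=6,j=3): S=127.4300, (K−S)⁺=16.9000, hold=24.8091 ⇒ V=24.8091 continue | (k=6,j=4): S=186.4909, (K−S)⁺=0.0000, hold=5.2161 ⇒ V=5.2161 continue | (k=6,j=5): S=272.9253, (K−S)⁺=0.0000, hold=0.0000 ⇒ V=0.0000 continue | (k=6,j=6): S=399.4200, (K−S)⁺=0.0000, hold=0.0000 ⇒ V=0.0000 continue  boundary S*=87.0734
step 5: (k=5,j=0): S=49.1820, (K−S)⁺=95.1480, hold=93.5011 ⇒ V=95.1480 exercise | (k=5,j=1): S=71.9768, (K−S)⁺=72.3532, hold=70.7063 ⇒ V=72.3532 exercise | (k=5,j=2): S=105.3364, (K−S)⁺=38.9936, hold=41.1206 ⇒ V=41.1206 continue | (k=5,j=3): S=154.1575, (K−S)⁺=0.0000, hold=15.1770 ⇒ V=15.1770 continue | (k=5,j=4): S=225.6061, (K−S)⁺=0.0000, hold=2.6677 ⇒ V=2.6677 continue | (k=5,j=5): S=330.1694, (K−S)⁺=0.0000, hold=0.0000 ⇒ V=0.0000 continue  boundary S*=71.9768
step 4: (k=4,j=0): S=59.4976, (K−S)⁺=84.8324, hold=83.1855 ⇒ V=84.8324 exercise | (k=4,j=1): S=87.0734, (K−S)⁺=57.2566, hold=56.6246 ⇒ V=57.2566 exercise | (k=4,j=2): S=127.4300, (K−S)⁺=16.9000, hold=28.2721 ⇒ V=28.2721 continue | (k=4,j=3): S=186.4909, (K−S)⁺=0.0000, hold=9.0349 ⇒ V=9.0349 continue | (k=4,j=4): S=272.9253, (K−S)⁺=0.0000, hold=1.3643 ⇒ V=1.3643 continue  boundary S*=87.0734
step 3: (k=3,j=0): S=71.9768, (K−S)⁺=72.3532, hold=70.7063 ⇒ V=72.3532 exercise | (k=3,j=1): S=105.3364, (K−S)⁺=38.9936, hold=42.7730 ⇒ V=42.7730 continue | (k=3,j=2): S=154.1575, (K−S)⁺=0.0000, hold=18.7703 ⇒ V=18.7703 continue | (k=3,j=3): S=225.6061, (K−S)⁺=0.0000, hold=5.2717 ⇒ V=5.2717 continue  boundary S*=71.9768
step 2: (k=2,j=0): S=87.0734, (K−S)⁺=57.2566, hold=57.4131 ⇒ V=57.4131 continue | (k=2,j=1): S=127.4300, (K−S)⁺=16.9000, hold=30.8318 ⇒ V=30.8318 continue | (k=2,j=2): S=186.4909, (K−S)⁺=0.0000, hold=12.1151 ⇒ V=12.1151 continue  boundary S*=-
step 1: (k=1,j=0): S=105.3364, (K−S)⁺=38.9936, hold=44.0745 ⇒ V=44.0745 continue | (k=1,j=1): S=154.1575, (K−S)⁺=0.0000, hold=21.5491 ⇒ V=21.5491 continue  boundary S*=-
step 0: (k=0,j=0): S=127.4300, (K−S)⁺=16.9000, hold=32.8234 ⇒ V=32.8234 continue  boundary S*=-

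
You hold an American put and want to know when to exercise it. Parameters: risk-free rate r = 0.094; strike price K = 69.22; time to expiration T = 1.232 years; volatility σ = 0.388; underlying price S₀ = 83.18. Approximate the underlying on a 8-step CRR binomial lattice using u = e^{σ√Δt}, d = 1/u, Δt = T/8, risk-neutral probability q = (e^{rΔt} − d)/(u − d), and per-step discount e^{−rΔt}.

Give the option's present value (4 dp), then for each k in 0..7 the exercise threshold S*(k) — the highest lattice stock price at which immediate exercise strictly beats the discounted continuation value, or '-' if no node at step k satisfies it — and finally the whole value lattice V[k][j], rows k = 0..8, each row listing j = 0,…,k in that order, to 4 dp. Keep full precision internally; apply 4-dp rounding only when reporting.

params: Δt=0.15400 u=1.16447 d=0.85876 q=0.50971 e^(-rΔt)=0.98563
t_8 payoffs: 44.6160 35.8575 23.9811 7.8769 0.0000 0.0000 0.0000 0.0000 0.0000
t_7: node(7,0) S=28.6505 payoff=40.5695 vs cont=39.5747 → 40.5695 [stop]  node(7,1) S=38.8495 payoff=30.3705 vs cont=29.3757 → 30.3705 [stop]  node(7,2) S=52.6792 payoff=16.5408 vs cont=15.5460 → 16.5408 [stop]  node(7,3) S=71.4319 payoff=0.0000 vs cont=3.8065 → 3.8065 [wait]  node(7,4) S=96.8602 payoff=0.0000 vs cont=0.0000 → 0.0000 [wait]  node(7,5) S=131.3405 payoff=0.0000 vs cont=0.0000 → 0.0000 [wait]  node(7,6) S=178.0951 payoff=0.0000 vs cont=0.0000 → 0.0000 [wait]  node(7,7) S=241.4934 payoff=0.0000 vs cont=0.0000 → 0.0000 [wait]  ⇒ S*(7)=52.6792
t_6: node(6,0) S=33.3625 payoff=35.8575 vs cont=34.8626 → 35.8575 [stop]  node(6,1) S=45.2389 payoff=23.9811 vs cont=22.9863 → 23.9811 [stop]  node(6,2) S=61.3431 payoff=7.8769 vs cont=9.9056 → 9.9056 [wait]  node(6,3) S=83.1800 payoff=0.0000 vs cont=1.8395 → 1.8395 [wait]  node(6,4) S=112.7904 payoff=0.0000 vs cont=0.0000 → 0.0000 [wait]  node(6,5) S=152.9415 payoff=0.0000 vs cont=0.0000 → 0.0000 [wait]  node(6,6) S=207.3857 payoff=0.0000 vs cont=0.0000 → 0.0000 [wait]  ⇒ S*(6)=45.2389
t_5: node(5,0) S=38.8495 payoff=30.3705 vs cont=29.3757 → 30.3705 [stop]  node(5,1) S=52.6792 payoff=16.5408 vs cont=16.5652 → 16.5652 [wait]  node(5,2) S=71.4319 payoff=0.0000 vs cont=5.7110 → 5.7110 [wait]  node(5,3) S=96.8602 payoff=0.0000 vs cont=0.8889 → 0.8889 [wait]  node(5,4) S=131.3405 payoff=0.0000 vs cont=0.0000 → 0.0000 [wait]  node(5,5) S=178.0951 payoff=0.0000 vs cont=0.0000 → 0.0000 [wait]  ⇒ S*(5)=38.8495
t_4: node(4,0) S=45.2389 payoff=23.9811 vs cont=22.9985 → 23.9811 [stop]  node(4,1) S=61.3431 payoff=7.8769 vs cont=10.8742 → 10.8742 [wait]  node(4,2) S=83.1800 payoff=0.0000 vs cont=3.2064 → 3.2064 [wait]  node(4,3) S=112.7904 payoff=0.0000 vs cont=0.4296 → 0.4296 [wait]  node(4,4) S=152.9415 payoff=0.0000 vs cont=0.0000 → 0.0000 [wait]  ⇒ S*(4)=45.2389
t_3: node(3,0) S=52.6792 payoff=16.5408 vs cont=17.0518 → 17.0518 [wait]  node(3,1) S=71.4319 payoff=0.0000 vs cont=6.8658 → 6.8658 [wait]  node(3,2) S=96.8602 payoff=0.0000 vs cont=1.7653 → 1.7653 [wait]  node(3,3) S=131.3405 payoff=0.0000 vs cont=0.2076 → 0.2076 [wait]  ⇒ S*(3)=-
t_2: node(2,0) S=61.3431 payoff=7.8769 vs cont=11.6895 → 11.6895 [wait]  node(2,1) S=83.1800 payoff=0.0000 vs cont=4.2047 → 4.2047 [wait]  node(2,2) S=112.7904 payoff=0.0000 vs cont=0.9574 → 0.9574 [wait]  ⇒ S*(2)=-
t_1: node(1,0) S=71.4319 payoff=0.0000 vs cont=7.7613 → 7.7613 [wait]  node(1,1) S=96.8602 payoff=0.0000 vs cont=2.5129 → 2.5129 [wait]  ⇒ S*(1)=-
t_0: node(0,0) S=83.1800 payoff=0.0000 vs cont=5.0130 → 5.0130 [wait]  ⇒ S*(0)=-

price = 5.0130
boundary = - - - - 45.2389 38.8495 45.2389 52.6792
tree:
5.0130
7.7613 2.5129
11.6895 4.2047 0.9574
17.0518 6.8658 1.7653 0.2076
23.9811 10.8742 3.2064 0.4296 0.0000
30.3705 16.5652 5.7110 0.8889 0.0000 0.0000
35.8575 23.9811 9.9056 1.8395 0.0000 0.0000 0.0000
40.5695 30.3705 16.5408 3.8065 0.0000 0.0000 0.0000 0.0000
44.6160 35.8575 23.9811 7.8769 0.0000 0.0000 0.0000 0.0000 0.0000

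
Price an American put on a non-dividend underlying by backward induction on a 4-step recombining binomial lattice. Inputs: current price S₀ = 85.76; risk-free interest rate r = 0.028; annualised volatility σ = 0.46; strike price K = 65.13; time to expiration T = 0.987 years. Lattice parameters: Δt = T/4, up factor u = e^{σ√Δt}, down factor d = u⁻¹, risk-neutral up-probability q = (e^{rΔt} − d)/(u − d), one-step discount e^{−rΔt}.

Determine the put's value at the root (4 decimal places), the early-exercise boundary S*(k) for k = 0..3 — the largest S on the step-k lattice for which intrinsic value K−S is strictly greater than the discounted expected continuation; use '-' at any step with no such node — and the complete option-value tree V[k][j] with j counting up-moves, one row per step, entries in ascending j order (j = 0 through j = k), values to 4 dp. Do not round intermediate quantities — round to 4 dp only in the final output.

Δt=0.24675, u=1.25671, d=0.79573, q=0.45816, disc=e^(-rΔt)=0.99311
k=4 terminal: V=max(K-S,0) → 30.7473 10.8285 0.0000 0.0000 0.0000
k=3: j=0 S=43.2092 intr=21.9208 cont=21.4724 V=21.9208[EX]; j=1 S=68.2415 intr=0.0000 cont=5.8269 V=5.8269[hold]; j=2 S=107.7758 intr=0.0000 cont=0.0000 V=0.0000[hold]; j=3 S=170.2134 intr=0.0000 cont=0.0000 V=0.0000[hold]  S*(3)=43.2092
k=2: j=0 S=54.3015 intr=10.8285 cont=14.4471 V=14.4471[hold]; j=1 S=85.7600 intr=0.0000 cont=3.1355 V=3.1355[hold]; j=2 S=135.4433 intr=0.0000 cont=0.0000 V=0.0000[hold]  S*(2)=-
k=1: j=0 S=68.2415 intr=0.0000 cont=9.2007 V=9.2007[hold]; j=1 S=107.7758 intr=0.0000 cont=1.6872 V=1.6872[hold]  S*(1)=-
k=0: j=0 S=85.7600 intr=0.0000 cont=5.7187 V=5.7187[hold]  S*(0)=-

price = 5.7187
boundary = - - - 43.2092
tree:
5.7187
9.2007 1.6872
14.4471 3.1355 0.0000
21.9208 5.8269 0.0000 0.0000
30.7473 10.8285 0.0000 0.0000 0.0000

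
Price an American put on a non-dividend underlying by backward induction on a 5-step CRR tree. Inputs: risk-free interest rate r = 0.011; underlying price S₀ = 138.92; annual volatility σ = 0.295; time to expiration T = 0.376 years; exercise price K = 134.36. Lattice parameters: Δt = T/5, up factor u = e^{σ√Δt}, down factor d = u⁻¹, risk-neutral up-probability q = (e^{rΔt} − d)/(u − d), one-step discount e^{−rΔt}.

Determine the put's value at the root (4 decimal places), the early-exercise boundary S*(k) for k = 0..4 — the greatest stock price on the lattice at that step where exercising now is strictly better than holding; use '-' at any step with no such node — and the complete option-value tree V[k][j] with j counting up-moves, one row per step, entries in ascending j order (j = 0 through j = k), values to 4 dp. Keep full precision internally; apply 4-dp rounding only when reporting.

Δt=0.07520, u=1.08426, d=0.92229, q=0.48490, disc=e^(-rΔt)=0.99917
k=5 terminal: V=max(K-S,0) → 41.6557 25.3752 6.2356 0.0000 0.0000 0.0000
k=4: j=0 S=100.5154 intr=33.8446 cont=33.7335 V=33.8446[EX]; j=1 S=118.1677 intr=16.1923 cont=16.0812 V=16.1923[EX]; j=2 S=138.9200 intr=0.0000 cont=3.2093 V=3.2093[hold]; j=3 S=163.3168 intr=0.0000 cont=0.0000 V=0.0000[hold]; j=4 S=191.9980 intr=0.0000 cont=0.0000 V=0.0000[hold]  S*(4)=118.1677
k=3: j=0 S=108.9848 intr=25.3752 cont=25.2641 V=25.3752[EX]; j=1 S=128.1244 intr=6.2356 cont=9.8887 V=9.8887[hold]; j=2 S=150.6252 intr=0.0000 cont=1.6518 V=1.6518[hold]; j=3 S=177.0777 intr=0.0000 cont=0.0000 V=0.0000[hold]  S*(3)=108.9848
k=2: j=0 S=118.1677 intr=16.1923 cont=17.8511 V=17.8511[hold]; j=1 S=138.9200 intr=0.0000 cont=5.8898 V=5.8898[hold]; j=2 S=163.3168 intr=0.0000 cont=0.8501 V=0.8501[hold]  S*(2)=-
k=1: j=0 S=128.1244 intr=6.2356 cont=12.0412 V=12.0412[hold]; j=1 S=150.6252 intr=0.0000 cont=3.4432 V=3.4432[hold]  S*(1)=-
k=0: j=0 S=138.9200 intr=0.0000 cont=7.8655 V=7.8655[hold]  S*(0)=-

price = 7.8655
boundary = - - - 108.9848 118.1677
tree:
7.8655
12.0412 3.4432
17.8511 5.8898 0.8501
25.3752 9.8887 1.6518 0.0000
33.8446 16.1923 3.2093 0.0000 0.0000
41.6557 25.3752 6.2356 0.0000 0.0000 0.0000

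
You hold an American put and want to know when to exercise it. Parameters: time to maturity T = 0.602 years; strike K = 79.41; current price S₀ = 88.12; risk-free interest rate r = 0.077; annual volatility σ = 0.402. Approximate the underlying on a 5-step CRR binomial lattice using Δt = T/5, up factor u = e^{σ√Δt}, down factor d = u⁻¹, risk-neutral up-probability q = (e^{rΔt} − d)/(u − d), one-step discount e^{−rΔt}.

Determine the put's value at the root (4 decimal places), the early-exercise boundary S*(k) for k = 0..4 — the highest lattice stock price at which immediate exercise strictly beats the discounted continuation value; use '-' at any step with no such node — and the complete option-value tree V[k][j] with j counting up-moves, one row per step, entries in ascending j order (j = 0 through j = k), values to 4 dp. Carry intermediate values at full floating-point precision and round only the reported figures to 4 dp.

price = 5.4409
boundary = - - - 57.9878 66.6678
tree:
5.4409
8.8964 2.0657
14.1067 3.8202 0.3390
21.4222 7.0098 0.6822 0.0000
28.9720 12.7422 1.3730 0.0000 0.0000
35.5389 21.4222 2.7630 0.0000 0.0000 0.0000

Δt=0.12040, u=1.14969, d=0.86980, q=0.49846, disc=e^(-rΔt)=0.99077
k=5 terminal: V=max(K-S,0) → 35.5389 21.4222 2.7630 0.0000 0.0000 0.0000
k=4: j=0 S=50.4380 intr=28.9720 cont=28.2392 V=28.9720[EX]; j=1 S=66.6678 intr=12.7422 cont=12.0094 V=12.7422[EX]; j=2 S=88.1200 intr=0.0000 cont=1.3730 V=1.3730[hold]; j=3 S=116.4751 intr=0.0000 cont=0.0000 V=0.0000[hold]; j=4 S=153.9541 intr=0.0000 cont=0.0000 V=0.0000[hold]  S*(4)=66.6678
k=3: j=0 S=57.9878 intr=21.4222 cont=20.6894 V=21.4222[EX]; j=1 S=76.6470 intr=2.7630 cont=7.0098 V=7.0098[hold]; j=2 S=101.3103 intr=0.0000 cont=0.6822 V=0.6822[hold]; j=3 S=133.9097 intr=0.0000 cont=0.0000 V=0.0000[hold]  S*(3)=57.9878
k=2: j=0 S=66.6678 intr=12.7422 cont=14.1067 V=14.1067[hold]; j=1 S=88.1200 intr=0.0000 cont=3.8202 V=3.8202[hold]; j=2 S=116.4751 intr=0.0000 cont=0.3390 V=0.3390[hold]  S*(2)=-
k=1: j=0 S=76.6470 intr=2.7630 cont=8.8964 V=8.8964[hold]; j=1 S=101.3103 intr=0.0000 cont=2.0657 V=2.0657[hold]  S*(1)=-
k=0: j=0 S=88.1200 intr=0.0000 cont=5.4409 V=5.4409[hold]  S*(0)=-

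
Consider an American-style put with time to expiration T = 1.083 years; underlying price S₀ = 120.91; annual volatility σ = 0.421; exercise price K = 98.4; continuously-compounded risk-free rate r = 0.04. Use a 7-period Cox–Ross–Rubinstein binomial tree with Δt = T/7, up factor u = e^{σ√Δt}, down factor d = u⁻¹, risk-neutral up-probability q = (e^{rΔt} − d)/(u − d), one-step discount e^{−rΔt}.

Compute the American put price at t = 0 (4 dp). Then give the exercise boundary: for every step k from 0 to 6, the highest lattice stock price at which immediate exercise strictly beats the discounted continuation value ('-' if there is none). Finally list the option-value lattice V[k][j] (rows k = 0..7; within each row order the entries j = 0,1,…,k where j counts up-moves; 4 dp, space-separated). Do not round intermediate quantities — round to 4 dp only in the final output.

params: Δt=0.15471 u=1.18010 d=0.84739 q=0.47735 e^(-rΔt)=0.99383
t_7 payoffs: 60.4647 45.5704 24.8282 0.0000 0.0000 0.0000 0.0000 0.0000
t_6: node(6,0) S=44.7672 payoff=53.6328 vs cont=53.0257 → 53.6328 [stop]  node(6,1) S=62.3439 payoff=36.0561 vs cont=35.4490 → 36.0561 [stop]  node(6,2) S=86.8217 payoff=11.5783 vs cont=12.8963 → 12.8963 [wait]  node(6,3) S=120.9100 payoff=0.0000 vs cont=0.0000 → 0.0000 [wait]  node(6,4) S=168.3822 payoff=0.0000 vs cont=0.0000 → 0.0000 [wait]  node(6,5) S=234.4932 payoff=0.0000 vs cont=0.0000 → 0.0000 [wait]  node(6,6) S=326.5610 payoff=0.0000 vs cont=0.0000 → 0.0000 [wait]  ⇒ S*(6)=62.3439
t_5: node(5,0) S=52.8296 payoff=45.5704 vs cont=44.9633 → 45.5704 [stop]  node(5,1) S=73.5718 payoff=24.8282 vs cont=24.8464 → 24.8464 [wait]  node(5,2) S=102.4578 payoff=0.0000 vs cont=6.6986 → 6.6986 [wait]  node(5,3) S=142.6853 payoff=0.0000 vs cont=0.0000 → 0.0000 [wait]  node(5,4) S=198.7070 payoff=0.0000 vs cont=0.0000 → 0.0000 [wait]  node(5,5) S=276.7243 payoff=0.0000 vs cont=0.0000 → 0.0000 [wait]  ⇒ S*(5)=52.8296
t_4: node(4,0) S=62.3439 payoff=36.0561 vs cont=35.4576 → 36.0561 [stop]  node(4,1) S=86.8217 payoff=11.5783 vs cont=16.0837 → 16.0837 [wait]  node(4,2) S=120.9100 payoff=0.0000 vs cont=3.4794 → 3.4794 [wait]  node(4,3) S=168.3822 payoff=0.0000 vs cont=0.0000 → 0.0000 [wait]  node(4,4) S=234.4932 payoff=0.0000 vs cont=0.0000 → 0.0000 [wait]  ⇒ S*(4)=62.3439
t_3: node(3,0) S=73.5718 payoff=24.8282 vs cont=26.3585 → 26.3585 [wait]  node(3,1) S=102.4578 payoff=0.0000 vs cont=10.0049 → 10.0049 [wait]  node(3,2) S=142.6853 payoff=0.0000 vs cont=1.8073 → 1.8073 [wait]  node(3,3) S=198.7070 payoff=0.0000 vs cont=0.0000 → 0.0000 [wait]  ⇒ S*(3)=-
t_2: node(2,0) S=86.8217 payoff=11.5783 vs cont=18.4376 → 18.4376 [wait]  node(2,1) S=120.9100 payoff=0.0000 vs cont=6.0541 → 6.0541 [wait]  node(2,2) S=168.3822 payoff=0.0000 vs cont=0.9387 → 0.9387 [wait]  ⇒ S*(2)=-
t_1: node(1,0) S=102.4578 payoff=0.0000 vs cont=12.4490 → 12.4490 [wait]  node(1,1) S=142.6853 payoff=0.0000 vs cont=3.5900 → 3.5900 [wait]  ⇒ S*(1)=-
t_0: node(0,0) S=120.9100 payoff=0.0000 vs cont=8.1694 → 8.1694 [wait]  ⇒ S*(0)=-

price = 8.1694
boundary = - - - - 62.3439 52.8296 62.3439
tree:
8.1694
12.4490 3.5900
18.4376 6.0541 0.9387
26.3585 10.0049 1.8073 0.0000
36.0561 16.0837 3.4794 0.0000 0.0000
45.5704 24.8464 6.6986 0.0000 0.0000 0.0000
53.6328 36.0561 12.8963 0.0000 0.0000 0.0000 0.0000
60.4647 45.5704 24.8282 0.0000 0.0000 0.0000 0.0000 0.0000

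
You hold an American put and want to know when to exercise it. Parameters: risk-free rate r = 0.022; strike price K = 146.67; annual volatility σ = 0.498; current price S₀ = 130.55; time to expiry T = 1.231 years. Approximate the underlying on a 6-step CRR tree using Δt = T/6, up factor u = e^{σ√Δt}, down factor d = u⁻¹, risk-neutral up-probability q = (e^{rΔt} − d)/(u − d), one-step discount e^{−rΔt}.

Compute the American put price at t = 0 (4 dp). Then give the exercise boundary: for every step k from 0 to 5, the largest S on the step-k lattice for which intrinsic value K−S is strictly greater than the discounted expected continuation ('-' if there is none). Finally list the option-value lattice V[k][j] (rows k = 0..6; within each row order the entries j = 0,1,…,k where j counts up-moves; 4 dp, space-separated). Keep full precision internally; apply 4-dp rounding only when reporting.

price = 37.5042
boundary = - - - 66.3567 83.1474 104.1868
tree:
37.5042
50.1623 22.6419
64.7962 33.0480 10.3422
80.3133 46.7647 16.8670 2.5916
93.7134 63.5226 27.0600 4.7661 0.0000
104.4074 80.3133 42.4832 8.7653 0.0000 0.0000
112.9419 93.7134 63.5226 16.1200 0.0000 0.0000 0.0000

Δt=0.20517, u=1.25304, d=0.79806, q=0.45379, disc=e^(-rΔt)=0.99550
k=6 terminal: V=max(K-S,0) → 112.9419 93.7134 63.5226 16.1200 0.0000 0.0000 0.0000
k=5: j=0 S=42.2626 intr=104.4074 cont=103.7469 V=104.4074[EX]; j=1 S=66.3567 intr=80.3133 cont=79.6528 V=80.3133[EX]; j=2 S=104.1868 intr=42.4832 cont=41.8227 V=42.4832[EX]; j=3 S=163.5841 intr=0.0000 cont=8.7653 V=8.7653[hold]; j=4 S=256.8439 intr=0.0000 cont=0.0000 V=0.0000[hold]; j=5 S=403.2715 intr=0.0000 cont=0.0000 V=0.0000[hold]  S*(5)=104.1868
k=4: j=0 S=52.9566 intr=93.7134 cont=93.0528 V=93.7134[EX]; j=1 S=83.1474 intr=63.5226 cont=62.8621 V=63.5226[EX]; j=2 S=130.5500 intr=16.1200 cont=27.0600 V=27.0600[hold]; j=3 S=204.9770 intr=0.0000 cont=4.7661 V=4.7661[hold]; j=4 S=321.8351 intr=0.0000 cont=0.0000 V=0.0000[hold]  S*(4)=83.1474
k=3: j=0 S=66.3567 intr=80.3133 cont=79.6528 V=80.3133[EX]; j=1 S=104.1868 intr=42.4832 cont=46.7647 V=46.7647[hold]; j=2 S=163.5841 intr=0.0000 cont=16.8670 V=16.8670[hold]; j=3 S=256.8439 intr=0.0000 cont=2.5916 V=2.5916[hold]  S*(3)=66.3567
k=2: j=0 S=83.1474 intr=63.5226 cont=64.7962 V=64.7962[hold]; j=1 S=130.5500 intr=16.1200 cont=33.0480 V=33.0480[hold]; j=2 S=204.9770 intr=0.0000 cont=10.3422 V=10.3422[hold]  S*(2)=-
k=1: j=0 S=104.1868 intr=42.4832 cont=50.1623 V=50.1623[hold]; j=1 S=163.5841 intr=0.0000 cont=22.6419 V=22.6419[hold]  S*(1)=-
k=0: j=0 S=130.5500 intr=16.1200 cont=37.5042 V=37.5042[hold]  S*(0)=-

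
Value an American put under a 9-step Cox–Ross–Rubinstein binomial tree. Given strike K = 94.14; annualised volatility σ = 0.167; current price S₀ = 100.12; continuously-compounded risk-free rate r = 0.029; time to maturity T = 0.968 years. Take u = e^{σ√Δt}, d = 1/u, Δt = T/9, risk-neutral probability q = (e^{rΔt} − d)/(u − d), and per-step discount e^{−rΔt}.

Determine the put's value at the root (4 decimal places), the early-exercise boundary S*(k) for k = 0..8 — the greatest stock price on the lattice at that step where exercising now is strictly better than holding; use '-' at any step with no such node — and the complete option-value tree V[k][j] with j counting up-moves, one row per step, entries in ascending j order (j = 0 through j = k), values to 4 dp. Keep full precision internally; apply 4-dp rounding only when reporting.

Δt=0.10756  u=1.05630  d=0.94670  q=0.51482  discount=0.99689
step 9 (expiry): payoffs max(K−S,0) = 32.9826 25.9029 18.0037 9.1900 0.0000 0.0000 0.0000 0.0000 0.0000 0.0000
step 8: (k=8,j=0): S=64.6003, (K−S)⁺=29.5397, hold=29.2465 ⇒ V=29.5397 exercise | (k=8,j=1): S=72.0786, (K−S)⁺=22.0614, hold=21.7682 ⇒ V=22.0614 exercise | (k=8,j=2): S=80.4225, (K−S)⁺=13.7175, hold=13.4243 ⇒ V=13.7175 exercise | (k=8,j=3): S=89.7324, (K−S)⁺=4.4076, hold=4.4449 ⇒ V=4.4449 continue | (k=8,j=4): S=100.1200, (K−S)⁺=0.0000, hold=0.0000 ⇒ V=0.0000 continue | (k=8,j=5): S=111.7101, (K−S)⁺=0.0000, hold=0.0000 ⇒ V=0.0000 continue | (k=8,j=6): S=124.6419, (K−S)⁺=0.0000, hold=0.0000 ⇒ V=0.0000 continue | (k=8,j=7): S=139.0706, (K−S)⁺=0.0000, hold=0.0000 ⇒ V=0.0000 continue | (k=8,j=8): S=155.1697, (K−S)⁺=0.0000, hold=0.0000 ⇒ V=0.0000 continue  boundary S*=80.4225
step 7: (k=7,j=0): S=68.2371, (K−S)⁺=25.9029, hold=25.6097 ⇒ V=25.9029 exercise | (k=7,j=1): S=76.1363, (K−S)⁺=18.0037, hold=17.7105 ⇒ V=18.0037 exercise | (k=7,j=2): S=84.9500, (K−S)⁺=9.1900, hold=8.9160 ⇒ V=9.1900 exercise | (k=7,j=3): S=94.7840, (K−S)⁺=0.0000, hold=2.1499 ⇒ V=2.1499 continue | (k=7,j=4): S=105.7564, (K−S)⁺=0.0000, hold=0.0000 ⇒ V=0.0000 continue | (k=7,j=5): S=117.9990, (K−S)⁺=0.0000, hold=0.0000 ⇒ V=0.0000 continue | (k=7,j=6): S=131.6587, (K−S)⁺=0.0000, hold=0.0000 ⇒ V=0.0000 continue | (k=7,j=7): S=146.8998, (K−S)⁺=0.0000, hold=0.0000 ⇒ V=0.0000 continue  boundary S*=84.9500
step 6: (k=6,j=0): S=72.0786, (K−S)⁺=22.0614, hold=21.7682 ⇒ V=22.0614 exercise | (k=6,j=1): S=80.4225, (K−S)⁺=13.7175, hold=13.4243 ⇒ V=13.7175 exercise | (k=6,j=2): S=89.7324, (K−S)⁺=4.4076, hold=5.5483 ⇒ V=5.5483 continue | (k=6,j=3): S=100.1200, (K−S)⁺=0.0000, hold=1.0398 ⇒ V=1.0398 continue | (k=6,j=4): S=111.7101, (K−S)⁺=0.0000, hold=0.0000 ⇒ V=0.0000 continue | (k=6,j=5): S=124.6419, (K−S)⁺=0.0000, hold=0.0000 ⇒ V=0.0000 continue | (k=6,j=6): S=139.0706, (K−S)⁺=0.0000, hold=0.0000 ⇒ V=0.0000 continue  boundary S*=80.4225
step 5: (k=5,j=0): S=76.1363, (K−S)⁺=18.0037, hold=17.7105 ⇒ V=18.0037 exercise | (k=5,j=1): S=84.9500, (K−S)⁺=9.1900, hold=9.4822 ⇒ V=9.4822 continue | (k=5,j=2): S=94.7840, (K−S)⁺=0.0000, hold=3.2172 ⇒ V=3.2172 continue | (k=5,j=3): S=105.7564, (K−S)⁺=0.0000, hold=0.5029 ⇒ V=0.5029 continue | (k=5,j=4): S=117.9990, (K−S)⁺=0.0000, hold=0.0000 ⇒ V=0.0000 continue | (k=5,j=5): S=131.6587, (K−S)⁺=0.0000, hold=0.0000 ⇒ V=0.0000 continue  boundary S*=76.1363
step 4: (k=4,j=0): S=80.4225, (K−S)⁺=13.7175, hold=13.5743 ⇒ V=13.7175 exercise | (k=4,j=1): S=89.7324, (K−S)⁺=4.4076, hold=6.2374 ⇒ V=6.2374 continue | (k=4,j=2): S=100.1200, (K−S)⁺=0.0000, hold=1.8142 ⇒ V=1.8142 continue | (k=4,j=3): S=111.7101, (K−S)⁺=0.0000, hold=0.2433 ⇒ V=0.2433 continue | (k=4,j=4): S=124.6419, (K−S)⁺=0.0000, hold=0.0000 ⇒ V=0.0000 continue  boundary S*=80.4225
step 3: (k=3,j=0): S=84.9500, (K−S)⁺=9.1900, hold=9.8359 ⇒ V=9.8359 continue | (k=3,j=1): S=94.7840, (K−S)⁺=0.0000, hold=3.9479 ⇒ V=3.9479 continue | (k=3,j=2): S=105.7564, (K−S)⁺=0.0000, hold=1.0023 ⇒ V=1.0023 continue | (k=3,j=3): S=117.9990, (K−S)⁺=0.0000, hold=0.1177 ⇒ V=0.1177 continue  boundary S*=-
step 2: (k=2,j=0): S=89.7324, (K−S)⁺=4.4076, hold=6.7835 ⇒ V=6.7835 continue | (k=2,j=1): S=100.1200, (K−S)⁺=0.0000, hold=2.4239 ⇒ V=2.4239 continue | (k=2,j=2): S=111.7101, (K−S)⁺=0.0000, hold=0.5452 ⇒ V=0.5452 continue  boundary S*=-
step 1: (k=1,j=0): S=94.7840, (K−S)⁺=0.0000, hold=4.5250 ⇒ V=4.5250 continue | (k=1,j=1): S=105.7564, (K−S)⁺=0.0000, hold=1.4522 ⇒ V=1.4522 continue  boundary S*=-
step 0: (k=0,j=0): S=100.1200, (K−S)⁺=0.0000, hold=2.9339 ⇒ V=2.9339 continue  boundary S*=-

price = 2.9339
boundary = - - - - 80.4225 76.1363 80.4225 84.9500 80.4225
tree:
2.9339
4.5250 1.4522
6.7835 2.4239 0.5452
9.8359 3.9479 1.0023 0.1177
13.7175 6.2374 1.8142 0.2433 0.0000
18.0037 9.4822 3.2172 0.5029 0.0000 0.0000
22.0614 13.7175 5.5483 1.0398 0.0000 0.0000 0.0000
25.9029 18.0037 9.1900 2.1499 0.0000 0.0000 0.0000 0.0000
29.5397 22.0614 13.7175 4.4449 0.0000 0.0000 0.0000 0.0000 0.0000
32.9826 25.9029 18.0037 9.1900 0.0000 0.0000 0.0000 0.0000 0.0000 0.0000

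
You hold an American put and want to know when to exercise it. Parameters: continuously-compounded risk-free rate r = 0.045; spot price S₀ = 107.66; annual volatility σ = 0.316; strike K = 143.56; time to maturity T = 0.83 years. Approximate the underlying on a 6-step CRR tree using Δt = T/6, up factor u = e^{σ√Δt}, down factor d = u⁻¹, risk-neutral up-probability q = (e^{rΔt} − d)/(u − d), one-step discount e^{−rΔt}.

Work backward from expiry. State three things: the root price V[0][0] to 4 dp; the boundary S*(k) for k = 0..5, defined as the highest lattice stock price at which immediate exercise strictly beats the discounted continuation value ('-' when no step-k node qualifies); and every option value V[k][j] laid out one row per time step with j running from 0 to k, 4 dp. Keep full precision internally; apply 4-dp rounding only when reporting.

Δt=0.13833, u=1.12472, d=0.88911, q=0.49716, disc=e^(-rΔt)=0.99379
k=6 terminal: V=max(K-S,0) → 90.3740 76.2805 58.4523 35.9000 7.3716 0.0000 0.0000
k=5: j=0 S=59.8191 intr=83.7409 cont=82.8500 V=83.7409[EX]; j=1 S=75.6704 intr=67.8896 cont=66.9987 V=67.8896[EX]; j=2 S=95.7220 intr=47.8380 cont=46.9472 V=47.8380[EX]; j=3 S=121.0869 intr=22.4731 cont=21.5822 V=22.4731[EX]; j=4 S=153.1732 intr=0.0000 cont=3.6838 V=3.6838[hold]; j=5 S=193.7620 intr=0.0000 cont=0.0000 V=0.0000[hold]  S*(5)=121.0869
k=4: j=0 S=67.2795 intr=76.2805 cont=75.3896 V=76.2805[EX]; j=1 S=85.1077 intr=58.4523 cont=57.5614 V=58.4523[EX]; j=2 S=107.6600 intr=35.9000 cont=35.0091 V=35.9000[EX]; j=3 S=136.1884 intr=7.3716 cont=13.0504 V=13.0504[hold]; j=4 S=172.2764 intr=0.0000 cont=1.8409 V=1.8409[hold]  S*(4)=107.6600
k=3: j=0 S=75.6704 intr=67.8896 cont=66.9987 V=67.8896[EX]; j=1 S=95.7220 intr=47.8380 cont=46.9472 V=47.8380[EX]; j=2 S=121.0869 intr=22.4731 cont=24.3879 V=24.3879[hold]; j=3 S=153.1732 intr=0.0000 cont=7.4311 V=7.4311[hold]  S*(3)=95.7220
k=2: j=0 S=85.1077 intr=58.4523 cont=57.5614 V=58.4523[EX]; j=1 S=107.6600 intr=35.9000 cont=35.9552 V=35.9552[hold]; j=2 S=136.1884 intr=7.3716 cont=15.8587 V=15.8587[hold]  S*(2)=85.1077
k=1: j=0 S=95.7220 intr=47.8380 cont=46.9744 V=47.8380[EX]; j=1 S=121.0869 intr=22.4731 cont=25.8030 V=25.8030[hold]  S*(1)=95.7220
k=0: j=0 S=107.6600 intr=35.9000 cont=36.6543 V=36.6543[hold]  S*(0)=-

price = 36.6543
boundary = - 95.7220 85.1077 95.7220 107.6600 121.0869
tree:
36.6543
47.8380 25.8030
58.4523 35.9552 15.8587
67.8896 47.8380 24.3879 7.4311
76.2805 58.4523 35.9000 13.0504 1.8409
83.7409 67.8896 47.8380 22.4731 3.6838 0.0000
90.3740 76.2805 58.4523 35.9000 7.3716 0.0000 0.0000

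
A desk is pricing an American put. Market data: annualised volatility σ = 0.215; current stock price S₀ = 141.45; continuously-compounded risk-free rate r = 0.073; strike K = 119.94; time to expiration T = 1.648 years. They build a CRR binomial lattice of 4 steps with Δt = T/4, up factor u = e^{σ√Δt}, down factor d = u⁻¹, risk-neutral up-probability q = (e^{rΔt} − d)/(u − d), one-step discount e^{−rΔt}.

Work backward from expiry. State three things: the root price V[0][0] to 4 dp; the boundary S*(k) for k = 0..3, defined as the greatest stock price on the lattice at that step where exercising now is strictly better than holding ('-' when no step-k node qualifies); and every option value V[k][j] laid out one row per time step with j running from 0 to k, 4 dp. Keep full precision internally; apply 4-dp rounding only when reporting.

price = 3.3175
boundary = - - - 93.4979
tree:
3.3175
6.8666 0.8791
13.7831 2.1358 0.0000
26.4421 5.1889 0.0000 0.0000
38.4943 12.6065 0.0000 0.0000 0.0000

Δt=0.41200, u=1.14798, d=0.87110, q=0.57583, disc=e^(-rΔt)=0.97037
k=4 terminal: V=max(K-S,0) → 38.4943 12.6065 0.0000 0.0000 0.0000
k=3: j=0 S=93.4979 intr=26.4421 cont=22.8885 V=26.4421[EX]; j=1 S=123.2166 intr=0.0000 cont=5.1889 V=5.1889[hold]; j=2 S=162.3816 intr=0.0000 cont=0.0000 V=0.0000[hold]; j=3 S=213.9953 intr=0.0000 cont=0.0000 V=0.0000[hold]  S*(3)=93.4979
k=2: j=0 S=107.3335 intr=12.6065 cont=13.7831 V=13.7831[hold]; j=1 S=141.4500 intr=0.0000 cont=2.1358 V=2.1358[hold]; j=2 S=186.4105 intr=0.0000 cont=0.0000 V=0.0000[hold]  S*(2)=-
k=1: j=0 S=123.2166 intr=0.0000 cont=6.8666 V=6.8666[hold]; j=1 S=162.3816 intr=0.0000 cont=0.8791 V=0.8791[hold]  S*(1)=-
k=0: j=0 S=141.4500 intr=0.0000 cont=3.3175 V=3.3175[hold]  S*(0)=-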